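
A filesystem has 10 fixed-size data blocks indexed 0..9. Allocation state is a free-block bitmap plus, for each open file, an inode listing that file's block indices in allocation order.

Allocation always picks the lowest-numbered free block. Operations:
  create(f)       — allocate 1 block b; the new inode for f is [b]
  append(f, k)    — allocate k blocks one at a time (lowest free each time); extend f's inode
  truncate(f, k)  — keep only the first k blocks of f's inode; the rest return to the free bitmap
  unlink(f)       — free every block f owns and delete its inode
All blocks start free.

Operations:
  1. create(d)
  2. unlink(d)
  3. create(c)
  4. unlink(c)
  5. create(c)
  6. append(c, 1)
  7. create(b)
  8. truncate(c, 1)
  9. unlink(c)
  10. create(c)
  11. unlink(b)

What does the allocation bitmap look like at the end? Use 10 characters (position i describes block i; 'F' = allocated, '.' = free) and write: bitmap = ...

  1. create(d)  ⇒  F.........  {d→[0]}
  2. unlink(d)  ⇒  ..........  {}
  3. create(c)  ⇒  F.........  {c→[0]}
  4. unlink(c)  ⇒  ..........  {}
  5. create(c)  ⇒  F.........  {c→[0]}
  6. append(c, 1)  ⇒  FF........  {c→[0, 1]}
  7. create(b)  ⇒  FFF.......  {b→[2]; c→[0, 1]}
  8. truncate(c, 1)  ⇒  F.F.......  {b→[2]; c→[0]}
  9. unlink(c)  ⇒  ..F.......  {b→[2]}
  10. create(c)  ⇒  F.F.......  {b→[2]; c→[0]}
  11. unlink(b)  ⇒  F.........  {c→[0]}

bitmap = F.........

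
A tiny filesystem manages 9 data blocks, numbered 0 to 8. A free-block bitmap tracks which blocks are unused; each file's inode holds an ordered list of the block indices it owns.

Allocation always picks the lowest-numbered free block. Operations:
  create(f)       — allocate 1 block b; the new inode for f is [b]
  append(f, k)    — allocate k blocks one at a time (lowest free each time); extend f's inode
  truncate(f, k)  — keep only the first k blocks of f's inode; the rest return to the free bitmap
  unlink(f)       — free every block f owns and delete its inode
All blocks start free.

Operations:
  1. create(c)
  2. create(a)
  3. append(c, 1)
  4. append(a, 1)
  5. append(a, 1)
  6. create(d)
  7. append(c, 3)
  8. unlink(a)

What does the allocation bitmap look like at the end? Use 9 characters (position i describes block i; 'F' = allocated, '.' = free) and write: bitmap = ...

[1] create(c) — c=0 (map F........)
[2] create(a) — a=1 c=0 (map FF.......)
[3] append(c, 1) — a=1 c=0,2 (map FFF......)
[4] append(a, 1) — a=1,3 c=0,2 (map FFFF.....)
[5] append(a, 1) — a=1,3,4 c=0,2 (map FFFFF....)
[6] create(d) — a=1,3,4 c=0,2 d=5 (map FFFFFF...)
[7] append(c, 3) — a=1,3,4 c=0,2,6,7,8 d=5 (map FFFFFFFFF)
[8] unlink(a) — c=0,2,6,7,8 d=5 (map F.F..FFFF)

bitmap = F.F..FFFF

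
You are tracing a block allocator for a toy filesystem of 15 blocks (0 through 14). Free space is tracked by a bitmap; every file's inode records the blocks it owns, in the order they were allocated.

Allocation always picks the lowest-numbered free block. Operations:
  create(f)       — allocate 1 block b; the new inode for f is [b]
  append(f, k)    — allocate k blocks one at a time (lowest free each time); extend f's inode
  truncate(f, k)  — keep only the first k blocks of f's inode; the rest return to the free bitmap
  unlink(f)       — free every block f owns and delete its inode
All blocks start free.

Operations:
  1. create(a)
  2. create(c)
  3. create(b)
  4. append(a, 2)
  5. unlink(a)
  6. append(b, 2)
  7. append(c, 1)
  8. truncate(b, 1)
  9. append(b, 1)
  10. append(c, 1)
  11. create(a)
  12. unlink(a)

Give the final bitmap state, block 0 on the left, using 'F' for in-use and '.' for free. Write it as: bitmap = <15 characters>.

bitmap = FFFFF..........

after create(a) → a:[0]  free=[F..............]
after create(c) → a:[0], c:[1]  free=[FF.............]
after create(b) → a:[0], b:[2], c:[1]  free=[FFF............]
after append(a, 2) → a:[0, 3, 4], b:[2], c:[1]  free=[FFFFF..........]
after unlink(a) → b:[2], c:[1]  free=[.FF............]
after append(b, 2) → b:[2, 0, 3], c:[1]  free=[FFFF...........]
after append(c, 1) → b:[2, 0, 3], c:[1, 4]  free=[FFFFF..........]
after truncate(b, 1) → b:[2], c:[1, 4]  free=[.FF.F..........]
after append(b, 1) → b:[2, 0], c:[1, 4]  free=[FFF.F..........]
after append(c, 1) → b:[2, 0], c:[1, 4, 3]  free=[FFFFF..........]
after create(a) → a:[5], b:[2, 0], c:[1, 4, 3]  free=[FFFFFF.........]
after unlink(a) → b:[2, 0], c:[1, 4, 3]  free=[FFFFF..........]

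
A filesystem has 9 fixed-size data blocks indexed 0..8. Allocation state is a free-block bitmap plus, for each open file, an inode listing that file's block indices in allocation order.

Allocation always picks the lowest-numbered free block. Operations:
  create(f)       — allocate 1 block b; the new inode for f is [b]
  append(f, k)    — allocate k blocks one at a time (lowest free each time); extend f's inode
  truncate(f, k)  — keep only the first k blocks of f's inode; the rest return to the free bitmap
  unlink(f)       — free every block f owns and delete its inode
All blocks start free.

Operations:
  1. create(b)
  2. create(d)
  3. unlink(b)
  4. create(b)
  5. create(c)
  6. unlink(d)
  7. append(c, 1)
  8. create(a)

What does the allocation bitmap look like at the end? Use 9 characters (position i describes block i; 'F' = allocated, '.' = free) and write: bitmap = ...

[1] create(b) — b=0 (map F........)
[2] create(d) — b=0 d=1 (map FF.......)
[3] unlink(b) — d=1 (map .F.......)
[4] create(b) — b=0 d=1 (map FF.......)
[5] create(c) — b=0 c=2 d=1 (map FFF......)
[6] unlink(d) — b=0 c=2 (map F.F......)
[7] append(c, 1) — b=0 c=2,1 (map FFF......)
[8] create(a) — a=3 b=0 c=2,1 (map FFFF.....)

bitmap = FFFF.....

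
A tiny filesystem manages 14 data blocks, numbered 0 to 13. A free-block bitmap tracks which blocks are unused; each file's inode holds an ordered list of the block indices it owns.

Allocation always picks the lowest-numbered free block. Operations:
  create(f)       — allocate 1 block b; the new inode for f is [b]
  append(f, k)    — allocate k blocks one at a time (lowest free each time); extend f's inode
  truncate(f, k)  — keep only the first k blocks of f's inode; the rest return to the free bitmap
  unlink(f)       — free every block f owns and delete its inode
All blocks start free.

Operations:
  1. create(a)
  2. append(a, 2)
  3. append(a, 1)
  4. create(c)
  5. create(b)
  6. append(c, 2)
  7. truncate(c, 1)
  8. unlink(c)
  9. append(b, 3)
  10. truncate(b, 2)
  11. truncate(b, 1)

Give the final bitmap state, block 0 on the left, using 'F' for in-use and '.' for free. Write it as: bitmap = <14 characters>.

  1. create(a)  ⇒  F.............  {a→[0]}
  2. append(a, 2)  ⇒  FFF...........  {a→[0, 1, 2]}
  3. append(a, 1)  ⇒  FFFF..........  {a→[0, 1, 2, 3]}
  4. create(c)  ⇒  FFFFF.........  {a→[0, 1, 2, 3]; c→[4]}
  5. create(b)  ⇒  FFFFFF........  {a→[0, 1, 2, 3]; b→[5]; c→[4]}
  6. append(c, 2)  ⇒  FFFFFFFF......  {a→[0, 1, 2, 3]; b→[5]; c→[4, 6, 7]}
  7. truncate(c, 1)  ⇒  FFFFFF........  {a→[0, 1, 2, 3]; b→[5]; c→[4]}
  8. unlink(c)  ⇒  FFFF.F........  {a→[0, 1, 2, 3]; b→[5]}
  9. append(b, 3)  ⇒  FFFFFFFF......  {a→[0, 1, 2, 3]; b→[5, 4, 6, 7]}
  10. truncate(b, 2)  ⇒  FFFFFF........  {a→[0, 1, 2, 3]; b→[5, 4]}
  11. truncate(b, 1)  ⇒  FFFF.F........  {a→[0, 1, 2, 3]; b→[5]}

bitmap = FFFF.F........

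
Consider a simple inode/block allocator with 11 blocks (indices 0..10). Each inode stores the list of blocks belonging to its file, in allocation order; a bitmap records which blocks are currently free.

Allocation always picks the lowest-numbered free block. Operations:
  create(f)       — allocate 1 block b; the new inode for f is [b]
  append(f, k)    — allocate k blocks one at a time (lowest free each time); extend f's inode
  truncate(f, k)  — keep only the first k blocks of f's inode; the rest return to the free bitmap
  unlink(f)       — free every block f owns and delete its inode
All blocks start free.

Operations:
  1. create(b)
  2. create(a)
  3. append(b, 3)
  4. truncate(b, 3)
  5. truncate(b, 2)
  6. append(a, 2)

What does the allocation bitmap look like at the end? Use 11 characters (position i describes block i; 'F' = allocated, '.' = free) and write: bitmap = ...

bitmap = FFFFF......

  1. create(b)  ⇒  F..........  {b→[0]}
  2. create(a)  ⇒  FF.........  {a→[1]; b→[0]}
  3. append(b, 3)  ⇒  FFFFF......  {a→[1]; b→[0, 2, 3, 4]}
  4. truncate(b, 3)  ⇒  FFFF.......  {a→[1]; b→[0, 2, 3]}
  5. truncate(b, 2)  ⇒  FFF........  {a→[1]; b→[0, 2]}
  6. append(a, 2)  ⇒  FFFFF......  {a→[1, 3, 4]; b→[0, 2]}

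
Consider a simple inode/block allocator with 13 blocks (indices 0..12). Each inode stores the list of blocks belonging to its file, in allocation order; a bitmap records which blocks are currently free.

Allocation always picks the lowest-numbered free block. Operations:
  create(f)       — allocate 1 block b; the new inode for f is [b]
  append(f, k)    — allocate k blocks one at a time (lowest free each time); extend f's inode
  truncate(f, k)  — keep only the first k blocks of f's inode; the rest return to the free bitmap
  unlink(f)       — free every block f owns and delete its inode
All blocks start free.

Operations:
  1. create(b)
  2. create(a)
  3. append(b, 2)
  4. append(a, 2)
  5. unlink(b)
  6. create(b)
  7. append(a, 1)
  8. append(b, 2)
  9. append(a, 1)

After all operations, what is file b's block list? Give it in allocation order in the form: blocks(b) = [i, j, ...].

blocks(b) = [0, 3, 6]

after create(b) → b:[0]  free=[F............]
after create(a) → a:[1], b:[0]  free=[FF...........]
after append(b, 2) → a:[1], b:[0, 2, 3]  free=[FFFF.........]
after append(a, 2) → a:[1, 4, 5], b:[0, 2, 3]  free=[FFFFFF.......]
after unlink(b) → a:[1, 4, 5]  free=[.F..FF.......]
after create(b) → a:[1, 4, 5], b:[0]  free=[FF..FF.......]
after append(a, 1) → a:[1, 4, 5, 2], b:[0]  free=[FFF.FF.......]
after append(b, 2) → a:[1, 4, 5, 2], b:[0, 3, 6]  free=[FFFFFFF......]
after append(a, 1) → a:[1, 4, 5, 2, 7], b:[0, 3, 6]  free=[FFFFFFFF.....]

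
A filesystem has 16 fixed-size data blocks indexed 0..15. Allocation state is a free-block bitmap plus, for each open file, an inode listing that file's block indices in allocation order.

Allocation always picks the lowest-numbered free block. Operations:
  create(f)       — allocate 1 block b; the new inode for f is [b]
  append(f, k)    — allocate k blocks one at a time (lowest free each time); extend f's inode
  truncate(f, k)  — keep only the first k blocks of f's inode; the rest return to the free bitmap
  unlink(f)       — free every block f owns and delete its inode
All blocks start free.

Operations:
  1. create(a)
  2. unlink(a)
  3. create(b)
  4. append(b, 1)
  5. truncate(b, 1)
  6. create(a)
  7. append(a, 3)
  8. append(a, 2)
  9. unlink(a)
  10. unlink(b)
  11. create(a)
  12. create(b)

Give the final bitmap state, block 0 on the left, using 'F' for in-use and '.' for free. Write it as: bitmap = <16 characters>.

bitmap = FF..............

[1] create(a) — a=0 (map F...............)
[2] unlink(a) —  (map ................)
[3] create(b) — b=0 (map F...............)
[4] append(b, 1) — b=0,1 (map FF..............)
[5] truncate(b, 1) — b=0 (map F...............)
[6] create(a) — a=1 b=0 (map FF..............)
[7] append(a, 3) — a=1,2,3,4 b=0 (map FFFFF...........)
[8] append(a, 2) — a=1,2,3,4,5,6 b=0 (map FFFFFFF.........)
[9] unlink(a) — b=0 (map F...............)
[10] unlink(b) —  (map ................)
[11] create(a) — a=0 (map F...............)
[12] create(b) — a=0 b=1 (map FF..............)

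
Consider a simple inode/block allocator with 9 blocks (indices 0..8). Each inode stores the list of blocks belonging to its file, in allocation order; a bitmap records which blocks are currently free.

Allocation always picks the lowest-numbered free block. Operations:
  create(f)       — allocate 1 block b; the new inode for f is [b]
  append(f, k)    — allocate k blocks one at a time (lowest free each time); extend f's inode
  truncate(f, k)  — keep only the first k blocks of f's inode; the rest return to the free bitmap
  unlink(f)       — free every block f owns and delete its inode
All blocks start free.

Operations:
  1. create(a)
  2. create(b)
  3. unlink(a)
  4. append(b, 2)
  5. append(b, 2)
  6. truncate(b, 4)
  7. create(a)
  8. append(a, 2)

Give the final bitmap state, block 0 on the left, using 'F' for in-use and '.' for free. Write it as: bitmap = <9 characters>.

bitmap = FFFFFFF..

  1. create(a)  ⇒  F........  {a→[0]}
  2. create(b)  ⇒  FF.......  {a→[0]; b→[1]}
  3. unlink(a)  ⇒  .F.......  {b→[1]}
  4. append(b, 2)  ⇒  FFF......  {b→[1, 0, 2]}
  5. append(b, 2)  ⇒  FFFFF....  {b→[1, 0, 2, 3, 4]}
  6. truncate(b, 4)  ⇒  FFFF.....  {b→[1, 0, 2, 3]}
  7. create(a)  ⇒  FFFFF....  {a→[4]; b→[1, 0, 2, 3]}
  8. append(a, 2)  ⇒  FFFFFFF..  {a→[4, 5, 6]; b→[1, 0, 2, 3]}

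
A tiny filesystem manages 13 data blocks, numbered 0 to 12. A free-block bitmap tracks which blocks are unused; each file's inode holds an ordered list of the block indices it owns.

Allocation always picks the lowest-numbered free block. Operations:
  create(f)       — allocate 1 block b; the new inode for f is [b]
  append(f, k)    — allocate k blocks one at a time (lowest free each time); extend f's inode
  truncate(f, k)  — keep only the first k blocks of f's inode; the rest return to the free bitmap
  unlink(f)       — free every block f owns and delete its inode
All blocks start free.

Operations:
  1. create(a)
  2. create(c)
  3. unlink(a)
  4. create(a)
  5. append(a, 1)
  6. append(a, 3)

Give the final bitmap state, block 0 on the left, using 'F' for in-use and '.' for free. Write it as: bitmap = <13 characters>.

bitmap = FFFFFF.......

[1] create(a) — a=0 (map F............)
[2] create(c) — a=0 c=1 (map FF...........)
[3] unlink(a) — c=1 (map .F...........)
[4] create(a) — a=0 c=1 (map FF...........)
[5] append(a, 1) — a=0,2 c=1 (map FFF..........)
[6] append(a, 3) — a=0,2,3,4,5 c=1 (map FFFFFF.......)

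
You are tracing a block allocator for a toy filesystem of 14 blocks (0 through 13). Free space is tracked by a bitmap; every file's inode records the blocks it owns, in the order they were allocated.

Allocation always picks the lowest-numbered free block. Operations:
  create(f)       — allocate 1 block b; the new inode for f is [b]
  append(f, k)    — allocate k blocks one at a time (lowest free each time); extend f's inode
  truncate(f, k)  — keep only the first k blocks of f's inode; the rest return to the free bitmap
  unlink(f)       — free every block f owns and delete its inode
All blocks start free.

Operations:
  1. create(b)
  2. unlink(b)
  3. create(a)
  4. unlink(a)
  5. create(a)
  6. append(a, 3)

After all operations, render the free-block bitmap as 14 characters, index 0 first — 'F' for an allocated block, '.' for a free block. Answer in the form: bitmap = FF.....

bitmap = FFFF..........

[1] create(b) — b=0 (map F.............)
[2] unlink(b) —  (map ..............)
[3] create(a) — a=0 (map F.............)
[4] unlink(a) —  (map ..............)
[5] create(a) — a=0 (map F.............)
[6] append(a, 3) — a=0,1,2,3 (map FFFF..........)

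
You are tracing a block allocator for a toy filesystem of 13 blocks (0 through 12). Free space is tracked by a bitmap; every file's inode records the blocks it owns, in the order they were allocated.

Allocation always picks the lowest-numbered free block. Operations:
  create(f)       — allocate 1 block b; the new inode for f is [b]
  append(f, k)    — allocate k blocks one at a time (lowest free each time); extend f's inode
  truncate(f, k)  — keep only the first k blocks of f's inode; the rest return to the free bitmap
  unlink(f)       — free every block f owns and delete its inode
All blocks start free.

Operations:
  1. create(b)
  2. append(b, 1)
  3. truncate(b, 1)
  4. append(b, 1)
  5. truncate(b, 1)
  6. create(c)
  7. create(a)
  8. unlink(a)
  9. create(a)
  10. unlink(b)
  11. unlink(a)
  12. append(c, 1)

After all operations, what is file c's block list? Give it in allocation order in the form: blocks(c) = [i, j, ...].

create(b): bitmap=F............ | b=[0]
append(b, 1): bitmap=FF........... | b=[0, 1]
truncate(b, 1): bitmap=F............ | b=[0]
append(b, 1): bitmap=FF........... | b=[0, 1]
truncate(b, 1): bitmap=F............ | b=[0]
create(c): bitmap=FF........... | b=[0] c=[1]
create(a): bitmap=FFF.......... | a=[2] b=[0] c=[1]
unlink(a): bitmap=FF........... | b=[0] c=[1]
create(a): bitmap=FFF.......... | a=[2] b=[0] c=[1]
unlink(b): bitmap=.FF.......... | a=[2] c=[1]
unlink(a): bitmap=.F........... | c=[1]
append(c, 1): bitmap=FF........... | c=[1, 0]

blocks(c) = [1, 0]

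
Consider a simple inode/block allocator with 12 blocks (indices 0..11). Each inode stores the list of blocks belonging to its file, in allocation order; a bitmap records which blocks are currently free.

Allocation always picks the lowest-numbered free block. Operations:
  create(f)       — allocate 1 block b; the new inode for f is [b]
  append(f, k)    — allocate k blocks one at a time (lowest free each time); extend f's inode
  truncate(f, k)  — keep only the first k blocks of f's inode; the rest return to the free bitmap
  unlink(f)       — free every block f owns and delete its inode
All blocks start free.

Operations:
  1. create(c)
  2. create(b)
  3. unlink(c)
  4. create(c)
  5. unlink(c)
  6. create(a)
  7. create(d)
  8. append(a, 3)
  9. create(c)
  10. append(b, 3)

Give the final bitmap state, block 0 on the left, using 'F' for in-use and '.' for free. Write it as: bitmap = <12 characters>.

create(c): bitmap=F........... | c=[0]
create(b): bitmap=FF.......... | b=[1] c=[0]
unlink(c): bitmap=.F.......... | b=[1]
create(c): bitmap=FF.......... | b=[1] c=[0]
unlink(c): bitmap=.F.......... | b=[1]
create(a): bitmap=FF.......... | a=[0] b=[1]
create(d): bitmap=FFF......... | a=[0] b=[1] d=[2]
append(a, 3): bitmap=FFFFFF...... | a=[0, 3, 4, 5] b=[1] d=[2]
create(c): bitmap=FFFFFFF..... | a=[0, 3, 4, 5] b=[1] c=[6] d=[2]
append(b, 3): bitmap=FFFFFFFFFF.. | a=[0, 3, 4, 5] b=[1, 7, 8, 9] c=[6] d=[2]

bitmap = FFFFFFFFFF..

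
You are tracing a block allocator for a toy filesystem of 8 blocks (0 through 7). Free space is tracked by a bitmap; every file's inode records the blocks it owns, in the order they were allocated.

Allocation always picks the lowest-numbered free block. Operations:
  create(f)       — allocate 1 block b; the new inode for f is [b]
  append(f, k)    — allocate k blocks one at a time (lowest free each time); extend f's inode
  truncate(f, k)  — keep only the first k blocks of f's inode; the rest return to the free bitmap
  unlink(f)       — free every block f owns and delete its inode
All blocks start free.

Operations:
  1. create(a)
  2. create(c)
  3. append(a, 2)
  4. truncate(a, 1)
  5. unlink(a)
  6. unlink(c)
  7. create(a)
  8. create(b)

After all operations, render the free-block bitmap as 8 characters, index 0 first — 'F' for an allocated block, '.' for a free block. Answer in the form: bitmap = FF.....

  1. create(a)  ⇒  F.......  {a→[0]}
  2. create(c)  ⇒  FF......  {a→[0]; c→[1]}
  3. append(a, 2)  ⇒  FFFF....  {a→[0, 2, 3]; c→[1]}
  4. truncate(a, 1)  ⇒  FF......  {a→[0]; c→[1]}
  5. unlink(a)  ⇒  .F......  {c→[1]}
  6. unlink(c)  ⇒  ........  {}
  7. create(a)  ⇒  F.......  {a→[0]}
  8. create(b)  ⇒  FF......  {a→[0]; b→[1]}

bitmap = FF......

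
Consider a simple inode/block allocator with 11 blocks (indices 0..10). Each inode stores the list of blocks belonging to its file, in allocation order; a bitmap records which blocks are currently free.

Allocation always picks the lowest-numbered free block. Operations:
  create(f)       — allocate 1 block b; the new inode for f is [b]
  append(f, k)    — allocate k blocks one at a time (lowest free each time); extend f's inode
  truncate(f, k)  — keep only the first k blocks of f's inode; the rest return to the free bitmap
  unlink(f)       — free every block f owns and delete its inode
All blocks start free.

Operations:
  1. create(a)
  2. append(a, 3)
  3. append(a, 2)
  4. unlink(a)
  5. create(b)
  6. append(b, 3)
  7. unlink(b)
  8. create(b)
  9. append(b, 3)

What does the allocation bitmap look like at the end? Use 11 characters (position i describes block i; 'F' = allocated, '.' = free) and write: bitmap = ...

bitmap = FFFF.......

  1. create(a)  ⇒  F..........  {a→[0]}
  2. append(a, 3)  ⇒  FFFF.......  {a→[0, 1, 2, 3]}
  3. append(a, 2)  ⇒  FFFFFF.....  {a→[0, 1, 2, 3, 4, 5]}
  4. unlink(a)  ⇒  ...........  {}
  5. create(b)  ⇒  F..........  {b→[0]}
  6. append(b, 3)  ⇒  FFFF.......  {b→[0, 1, 2, 3]}
  7. unlink(b)  ⇒  ...........  {}
  8. create(b)  ⇒  F..........  {b→[0]}
  9. append(b, 3)  ⇒  FFFF.......  {b→[0, 1, 2, 3]}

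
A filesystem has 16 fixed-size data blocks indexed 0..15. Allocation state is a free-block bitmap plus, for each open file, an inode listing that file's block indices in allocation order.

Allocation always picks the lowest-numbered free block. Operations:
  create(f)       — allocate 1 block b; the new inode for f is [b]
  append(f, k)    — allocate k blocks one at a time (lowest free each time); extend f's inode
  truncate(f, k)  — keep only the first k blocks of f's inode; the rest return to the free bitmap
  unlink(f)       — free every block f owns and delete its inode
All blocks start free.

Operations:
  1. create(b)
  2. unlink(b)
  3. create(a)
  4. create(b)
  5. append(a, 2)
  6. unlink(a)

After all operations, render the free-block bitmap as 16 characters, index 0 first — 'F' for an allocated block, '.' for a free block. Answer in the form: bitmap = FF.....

bitmap = .F..............

after create(b) → b:[0]  free=[F...............]
after unlink(b) →   free=[................]
after create(a) → a:[0]  free=[F...............]
after create(b) → a:[0], b:[1]  free=[FF..............]
after append(a, 2) → a:[0, 2, 3], b:[1]  free=[FFFF............]
after unlink(a) → b:[1]  free=[.F..............]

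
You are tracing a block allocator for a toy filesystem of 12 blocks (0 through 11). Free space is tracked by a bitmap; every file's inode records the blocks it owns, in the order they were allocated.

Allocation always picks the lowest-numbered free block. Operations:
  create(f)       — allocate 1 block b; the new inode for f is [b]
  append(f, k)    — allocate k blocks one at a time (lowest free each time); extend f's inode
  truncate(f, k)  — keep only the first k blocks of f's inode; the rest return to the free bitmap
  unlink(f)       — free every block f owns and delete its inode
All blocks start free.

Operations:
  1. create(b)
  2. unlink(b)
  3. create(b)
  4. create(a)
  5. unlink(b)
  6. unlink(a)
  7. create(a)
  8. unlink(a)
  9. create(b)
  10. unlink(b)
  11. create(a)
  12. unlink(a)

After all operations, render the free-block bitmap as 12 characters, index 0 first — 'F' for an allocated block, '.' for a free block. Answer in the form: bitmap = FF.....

bitmap = ............

create(b): bitmap=F........... | b=[0]
unlink(b): bitmap=............ | 
create(b): bitmap=F........... | b=[0]
create(a): bitmap=FF.......... | a=[1] b=[0]
unlink(b): bitmap=.F.......... | a=[1]
unlink(a): bitmap=............ | 
create(a): bitmap=F........... | a=[0]
unlink(a): bitmap=............ | 
create(b): bitmap=F........... | b=[0]
unlink(b): bitmap=............ | 
create(a): bitmap=F........... | a=[0]
unlink(a): bitmap=............ | 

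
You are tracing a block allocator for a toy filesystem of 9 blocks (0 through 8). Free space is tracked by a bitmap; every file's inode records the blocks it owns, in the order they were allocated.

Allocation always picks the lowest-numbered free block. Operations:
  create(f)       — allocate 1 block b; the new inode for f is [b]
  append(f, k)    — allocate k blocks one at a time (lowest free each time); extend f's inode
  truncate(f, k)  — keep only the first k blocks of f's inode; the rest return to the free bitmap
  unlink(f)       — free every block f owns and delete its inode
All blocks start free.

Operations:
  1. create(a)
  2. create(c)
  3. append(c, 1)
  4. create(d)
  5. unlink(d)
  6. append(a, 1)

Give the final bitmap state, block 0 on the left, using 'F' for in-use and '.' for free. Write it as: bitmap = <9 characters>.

bitmap = FFFF.....

[1] create(a) — a=0 (map F........)
[2] create(c) — a=0 c=1 (map FF.......)
[3] append(c, 1) — a=0 c=1,2 (map FFF......)
[4] create(d) — a=0 c=1,2 d=3 (map FFFF.....)
[5] unlink(d) — a=0 c=1,2 (map FFF......)
[6] append(a, 1) — a=0,3 c=1,2 (map FFFF.....)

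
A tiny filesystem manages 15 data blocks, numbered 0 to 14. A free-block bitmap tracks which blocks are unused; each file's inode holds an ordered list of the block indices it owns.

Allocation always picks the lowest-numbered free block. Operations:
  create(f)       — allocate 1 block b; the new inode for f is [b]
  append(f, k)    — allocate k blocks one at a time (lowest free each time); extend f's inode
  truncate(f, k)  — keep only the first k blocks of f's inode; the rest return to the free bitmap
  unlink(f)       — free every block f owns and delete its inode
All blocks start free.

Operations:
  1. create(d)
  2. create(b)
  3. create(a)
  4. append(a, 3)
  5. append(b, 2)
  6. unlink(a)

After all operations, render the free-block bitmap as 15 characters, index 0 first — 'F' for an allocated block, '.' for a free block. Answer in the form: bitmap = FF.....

bitmap = FF....FF.......

create(d): bitmap=F.............. | d=[0]
create(b): bitmap=FF............. | b=[1] d=[0]
create(a): bitmap=FFF............ | a=[2] b=[1] d=[0]
append(a, 3): bitmap=FFFFFF......... | a=[2, 3, 4, 5] b=[1] d=[0]
append(b, 2): bitmap=FFFFFFFF....... | a=[2, 3, 4, 5] b=[1, 6, 7] d=[0]
unlink(a): bitmap=FF....FF....... | b=[1, 6, 7] d=[0]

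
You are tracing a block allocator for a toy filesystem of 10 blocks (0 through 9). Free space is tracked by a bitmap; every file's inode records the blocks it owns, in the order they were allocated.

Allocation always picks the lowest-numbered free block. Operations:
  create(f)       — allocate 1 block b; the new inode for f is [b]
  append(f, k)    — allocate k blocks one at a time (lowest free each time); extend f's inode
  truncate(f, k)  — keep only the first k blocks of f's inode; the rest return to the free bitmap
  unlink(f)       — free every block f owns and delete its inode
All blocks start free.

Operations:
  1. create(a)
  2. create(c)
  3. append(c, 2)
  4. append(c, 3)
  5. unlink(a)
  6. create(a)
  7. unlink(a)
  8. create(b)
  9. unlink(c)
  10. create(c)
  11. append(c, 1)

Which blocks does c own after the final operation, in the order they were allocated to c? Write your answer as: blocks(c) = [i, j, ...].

create(a): bitmap=F......... | a=[0]
create(c): bitmap=FF........ | a=[0] c=[1]
append(c, 2): bitmap=FFFF...... | a=[0] c=[1, 2, 3]
append(c, 3): bitmap=FFFFFFF... | a=[0] c=[1, 2, 3, 4, 5, 6]
unlink(a): bitmap=.FFFFFF... | c=[1, 2, 3, 4, 5, 6]
create(a): bitmap=FFFFFFF... | a=[0] c=[1, 2, 3, 4, 5, 6]
unlink(a): bitmap=.FFFFFF... | c=[1, 2, 3, 4, 5, 6]
create(b): bitmap=FFFFFFF... | b=[0] c=[1, 2, 3, 4, 5, 6]
unlink(c): bitmap=F......... | b=[0]
create(c): bitmap=FF........ | b=[0] c=[1]
append(c, 1): bitmap=FFF....... | b=[0] c=[1, 2]

blocks(c) = [1, 2]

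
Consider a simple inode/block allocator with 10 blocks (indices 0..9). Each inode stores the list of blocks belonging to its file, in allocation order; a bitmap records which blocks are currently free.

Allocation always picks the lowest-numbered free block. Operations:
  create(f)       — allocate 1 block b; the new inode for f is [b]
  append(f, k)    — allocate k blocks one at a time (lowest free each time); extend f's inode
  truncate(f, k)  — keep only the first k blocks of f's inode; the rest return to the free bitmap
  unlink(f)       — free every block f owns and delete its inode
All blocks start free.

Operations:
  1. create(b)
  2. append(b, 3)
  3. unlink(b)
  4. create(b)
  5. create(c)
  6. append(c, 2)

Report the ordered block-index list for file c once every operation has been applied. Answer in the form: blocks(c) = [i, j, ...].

[1] create(b) — b=0 (map F.........)
[2] append(b, 3) — b=0,1,2,3 (map FFFF......)
[3] unlink(b) —  (map ..........)
[4] create(b) — b=0 (map F.........)
[5] create(c) — b=0 c=1 (map FF........)
[6] append(c, 2) — b=0 c=1,2,3 (map FFFF......)

blocks(c) = [1, 2, 3]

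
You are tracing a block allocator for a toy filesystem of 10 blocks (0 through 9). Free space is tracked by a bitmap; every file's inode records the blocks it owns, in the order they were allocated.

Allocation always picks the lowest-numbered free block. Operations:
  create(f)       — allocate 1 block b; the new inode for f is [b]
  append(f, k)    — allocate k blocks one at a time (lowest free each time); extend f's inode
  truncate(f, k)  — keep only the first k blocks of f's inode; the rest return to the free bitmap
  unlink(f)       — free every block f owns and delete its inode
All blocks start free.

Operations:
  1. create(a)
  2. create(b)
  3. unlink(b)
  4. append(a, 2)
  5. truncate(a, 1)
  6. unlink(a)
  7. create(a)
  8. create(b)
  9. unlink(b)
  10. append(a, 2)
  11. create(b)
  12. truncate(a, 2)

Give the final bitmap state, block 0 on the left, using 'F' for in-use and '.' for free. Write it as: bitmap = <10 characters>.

create(a): bitmap=F......... | a=[0]
create(b): bitmap=FF........ | a=[0] b=[1]
unlink(b): bitmap=F......... | a=[0]
append(a, 2): bitmap=FFF....... | a=[0, 1, 2]
truncate(a, 1): bitmap=F......... | a=[0]
unlink(a): bitmap=.......... | 
create(a): bitmap=F......... | a=[0]
create(b): bitmap=FF........ | a=[0] b=[1]
unlink(b): bitmap=F......... | a=[0]
append(a, 2): bitmap=FFF....... | a=[0, 1, 2]
create(b): bitmap=FFFF...... | a=[0, 1, 2] b=[3]
truncate(a, 2): bitmap=FF.F...... | a=[0, 1] b=[3]

bitmap = FF.F......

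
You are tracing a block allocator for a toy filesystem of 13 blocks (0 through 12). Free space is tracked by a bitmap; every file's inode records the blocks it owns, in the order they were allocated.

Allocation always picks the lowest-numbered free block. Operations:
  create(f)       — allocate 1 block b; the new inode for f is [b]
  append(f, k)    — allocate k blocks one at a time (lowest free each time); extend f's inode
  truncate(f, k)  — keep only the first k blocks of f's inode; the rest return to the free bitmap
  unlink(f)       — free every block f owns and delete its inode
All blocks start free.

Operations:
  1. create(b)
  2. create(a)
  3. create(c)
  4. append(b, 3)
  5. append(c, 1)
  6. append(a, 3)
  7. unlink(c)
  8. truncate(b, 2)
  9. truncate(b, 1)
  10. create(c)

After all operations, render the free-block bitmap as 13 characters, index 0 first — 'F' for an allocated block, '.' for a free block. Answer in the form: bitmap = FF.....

after create(b) → b:[0]  free=[F............]
after create(a) → a:[1], b:[0]  free=[FF...........]
after create(c) → a:[1], b:[0], c:[2]  free=[FFF..........]
after append(b, 3) → a:[1], b:[0, 3, 4, 5], c:[2]  free=[FFFFFF.......]
after append(c, 1) → a:[1], b:[0, 3, 4, 5], c:[2, 6]  free=[FFFFFFF......]
after append(a, 3) → a:[1, 7, 8, 9], b:[0, 3, 4, 5], c:[2, 6]  free=[FFFFFFFFFF...]
after unlink(c) → a:[1, 7, 8, 9], b:[0, 3, 4, 5]  free=[FF.FFF.FFF...]
after truncate(b, 2) → a:[1, 7, 8, 9], b:[0, 3]  free=[FF.F...FFF...]
after truncate(b, 1) → a:[1, 7, 8, 9], b:[0]  free=[FF.....FFF...]
after create(c) → a:[1, 7, 8, 9], b:[0], c:[2]  free=[FFF....FFF...]

bitmap = FFF....FFF...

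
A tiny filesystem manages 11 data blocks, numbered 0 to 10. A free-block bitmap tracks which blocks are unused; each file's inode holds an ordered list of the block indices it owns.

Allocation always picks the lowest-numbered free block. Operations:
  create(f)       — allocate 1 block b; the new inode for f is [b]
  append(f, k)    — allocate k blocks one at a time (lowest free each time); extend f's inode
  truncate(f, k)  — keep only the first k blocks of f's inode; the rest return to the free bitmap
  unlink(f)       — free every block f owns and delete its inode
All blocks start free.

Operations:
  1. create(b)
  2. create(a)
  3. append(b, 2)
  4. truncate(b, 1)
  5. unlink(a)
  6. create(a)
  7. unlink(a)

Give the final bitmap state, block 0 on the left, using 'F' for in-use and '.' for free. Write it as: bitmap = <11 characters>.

after create(b) → b:[0]  free=[F..........]
after create(a) → a:[1], b:[0]  free=[FF.........]
after append(b, 2) → a:[1], b:[0, 2, 3]  free=[FFFF.......]
after truncate(b, 1) → a:[1], b:[0]  free=[FF.........]
after unlink(a) → b:[0]  free=[F..........]
after create(a) → a:[1], b:[0]  free=[FF.........]
after unlink(a) → b:[0]  free=[F..........]

bitmap = F..........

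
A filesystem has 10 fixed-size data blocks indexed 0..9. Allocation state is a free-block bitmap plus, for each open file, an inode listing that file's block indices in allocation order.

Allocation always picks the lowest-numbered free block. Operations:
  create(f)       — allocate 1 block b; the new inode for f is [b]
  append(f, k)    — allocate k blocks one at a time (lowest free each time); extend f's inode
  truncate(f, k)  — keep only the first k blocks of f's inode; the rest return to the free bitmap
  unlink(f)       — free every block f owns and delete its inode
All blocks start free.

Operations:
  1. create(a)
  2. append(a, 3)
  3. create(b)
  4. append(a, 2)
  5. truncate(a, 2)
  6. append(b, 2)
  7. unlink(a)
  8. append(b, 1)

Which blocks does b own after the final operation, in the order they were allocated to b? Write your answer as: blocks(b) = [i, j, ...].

create(a): bitmap=F......... | a=[0]
append(a, 3): bitmap=FFFF...... | a=[0, 1, 2, 3]
create(b): bitmap=FFFFF..... | a=[0, 1, 2, 3] b=[4]
append(a, 2): bitmap=FFFFFFF... | a=[0, 1, 2, 3, 5, 6] b=[4]
truncate(a, 2): bitmap=FF..F..... | a=[0, 1] b=[4]
append(b, 2): bitmap=FFFFF..... | a=[0, 1] b=[4, 2, 3]
unlink(a): bitmap=..FFF..... | b=[4, 2, 3]
append(b, 1): bitmap=F.FFF..... | b=[4, 2, 3, 0]

blocks(b) = [4, 2, 3, 0]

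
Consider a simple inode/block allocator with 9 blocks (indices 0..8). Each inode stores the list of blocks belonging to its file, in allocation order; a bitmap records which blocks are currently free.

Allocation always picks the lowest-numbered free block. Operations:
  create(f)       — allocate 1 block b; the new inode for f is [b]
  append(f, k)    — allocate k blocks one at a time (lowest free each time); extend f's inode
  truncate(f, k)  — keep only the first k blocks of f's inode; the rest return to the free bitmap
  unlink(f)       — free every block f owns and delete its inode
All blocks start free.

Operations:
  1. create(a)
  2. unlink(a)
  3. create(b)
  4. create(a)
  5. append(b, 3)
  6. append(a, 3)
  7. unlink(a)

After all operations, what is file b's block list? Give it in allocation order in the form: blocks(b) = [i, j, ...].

blocks(b) = [0, 2, 3, 4]

after create(a) → a:[0]  free=[F........]
after unlink(a) →   free=[.........]
after create(b) → b:[0]  free=[F........]
after create(a) → a:[1], b:[0]  free=[FF.......]
after append(b, 3) → a:[1], b:[0, 2, 3, 4]  free=[FFFFF....]
after append(a, 3) → a:[1, 5, 6, 7], b:[0, 2, 3, 4]  free=[FFFFFFFF.]
after unlink(a) → b:[0, 2, 3, 4]  free=[F.FFF....]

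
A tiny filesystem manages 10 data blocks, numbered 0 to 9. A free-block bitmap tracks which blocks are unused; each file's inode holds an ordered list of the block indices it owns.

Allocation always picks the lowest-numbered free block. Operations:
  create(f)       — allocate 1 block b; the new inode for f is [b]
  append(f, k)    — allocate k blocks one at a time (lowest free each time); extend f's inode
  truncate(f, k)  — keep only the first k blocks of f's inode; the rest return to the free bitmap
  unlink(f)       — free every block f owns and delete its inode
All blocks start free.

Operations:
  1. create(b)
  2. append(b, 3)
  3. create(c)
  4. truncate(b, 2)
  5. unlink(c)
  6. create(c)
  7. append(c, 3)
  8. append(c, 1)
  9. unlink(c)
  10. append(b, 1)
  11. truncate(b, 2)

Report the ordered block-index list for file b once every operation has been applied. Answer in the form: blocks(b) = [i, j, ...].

after create(b) → b:[0]  free=[F.........]
after append(b, 3) → b:[0, 1, 2, 3]  free=[FFFF......]
after create(c) → b:[0, 1, 2, 3], c:[4]  free=[FFFFF.....]
after truncate(b, 2) → b:[0, 1], c:[4]  free=[FF..F.....]
after unlink(c) → b:[0, 1]  free=[FF........]
after create(c) → b:[0, 1], c:[2]  free=[FFF.......]
after append(c, 3) → b:[0, 1], c:[2, 3, 4, 5]  free=[FFFFFF....]
after append(c, 1) → b:[0, 1], c:[2, 3, 4, 5, 6]  free=[FFFFFFF...]
after unlink(c) → b:[0, 1]  free=[FF........]
after append(b, 1) → b:[0, 1, 2]  free=[FFF.......]
after truncate(b, 2) → b:[0, 1]  free=[FF........]

blocks(b) = [0, 1]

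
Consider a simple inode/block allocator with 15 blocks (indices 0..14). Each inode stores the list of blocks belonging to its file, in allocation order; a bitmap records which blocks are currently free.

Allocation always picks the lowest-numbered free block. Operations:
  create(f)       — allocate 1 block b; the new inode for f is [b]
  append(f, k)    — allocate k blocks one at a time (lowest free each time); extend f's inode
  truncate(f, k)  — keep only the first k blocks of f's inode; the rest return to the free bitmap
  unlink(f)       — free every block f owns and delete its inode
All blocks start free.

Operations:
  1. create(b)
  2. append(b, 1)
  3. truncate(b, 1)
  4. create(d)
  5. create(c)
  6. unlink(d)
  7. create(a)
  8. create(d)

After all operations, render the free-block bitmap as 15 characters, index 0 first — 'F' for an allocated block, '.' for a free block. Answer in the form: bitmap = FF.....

bitmap = FFFF...........

create(b): bitmap=F.............. | b=[0]
append(b, 1): bitmap=FF............. | b=[0, 1]
truncate(b, 1): bitmap=F.............. | b=[0]
create(d): bitmap=FF............. | b=[0] d=[1]
create(c): bitmap=FFF............ | b=[0] c=[2] d=[1]
unlink(d): bitmap=F.F............ | b=[0] c=[2]
create(a): bitmap=FFF............ | a=[1] b=[0] c=[2]
create(d): bitmap=FFFF........... | a=[1] b=[0] c=[2] d=[3]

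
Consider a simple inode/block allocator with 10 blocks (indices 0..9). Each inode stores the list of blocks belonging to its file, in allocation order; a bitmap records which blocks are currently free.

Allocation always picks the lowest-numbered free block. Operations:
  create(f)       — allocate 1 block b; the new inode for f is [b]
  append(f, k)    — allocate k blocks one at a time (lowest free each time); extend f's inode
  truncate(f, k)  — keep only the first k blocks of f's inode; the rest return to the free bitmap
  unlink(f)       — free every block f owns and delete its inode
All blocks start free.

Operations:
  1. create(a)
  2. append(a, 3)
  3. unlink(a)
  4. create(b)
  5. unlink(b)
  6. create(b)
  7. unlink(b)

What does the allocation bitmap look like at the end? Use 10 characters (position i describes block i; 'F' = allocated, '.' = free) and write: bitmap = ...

bitmap = ..........

create(a): bitmap=F......... | a=[0]
append(a, 3): bitmap=FFFF...... | a=[0, 1, 2, 3]
unlink(a): bitmap=.......... | 
create(b): bitmap=F......... | b=[0]
unlink(b): bitmap=.......... | 
create(b): bitmap=F......... | b=[0]
unlink(b): bitmap=.......... | 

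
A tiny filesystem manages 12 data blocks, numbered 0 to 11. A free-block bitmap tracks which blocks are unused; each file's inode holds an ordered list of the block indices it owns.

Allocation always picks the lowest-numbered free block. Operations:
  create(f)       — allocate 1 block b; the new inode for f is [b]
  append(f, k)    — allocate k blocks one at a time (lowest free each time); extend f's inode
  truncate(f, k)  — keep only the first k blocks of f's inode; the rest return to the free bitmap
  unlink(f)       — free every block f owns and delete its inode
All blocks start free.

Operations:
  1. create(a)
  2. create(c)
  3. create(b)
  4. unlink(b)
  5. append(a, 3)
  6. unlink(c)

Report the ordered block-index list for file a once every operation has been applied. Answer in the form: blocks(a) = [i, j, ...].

blocks(a) = [0, 2, 3, 4]

create(a): bitmap=F........... | a=[0]
create(c): bitmap=FF.......... | a=[0] c=[1]
create(b): bitmap=FFF......... | a=[0] b=[2] c=[1]
unlink(b): bitmap=FF.......... | a=[0] c=[1]
append(a, 3): bitmap=FFFFF....... | a=[0, 2, 3, 4] c=[1]
unlink(c): bitmap=F.FFF....... | a=[0, 2, 3, 4]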